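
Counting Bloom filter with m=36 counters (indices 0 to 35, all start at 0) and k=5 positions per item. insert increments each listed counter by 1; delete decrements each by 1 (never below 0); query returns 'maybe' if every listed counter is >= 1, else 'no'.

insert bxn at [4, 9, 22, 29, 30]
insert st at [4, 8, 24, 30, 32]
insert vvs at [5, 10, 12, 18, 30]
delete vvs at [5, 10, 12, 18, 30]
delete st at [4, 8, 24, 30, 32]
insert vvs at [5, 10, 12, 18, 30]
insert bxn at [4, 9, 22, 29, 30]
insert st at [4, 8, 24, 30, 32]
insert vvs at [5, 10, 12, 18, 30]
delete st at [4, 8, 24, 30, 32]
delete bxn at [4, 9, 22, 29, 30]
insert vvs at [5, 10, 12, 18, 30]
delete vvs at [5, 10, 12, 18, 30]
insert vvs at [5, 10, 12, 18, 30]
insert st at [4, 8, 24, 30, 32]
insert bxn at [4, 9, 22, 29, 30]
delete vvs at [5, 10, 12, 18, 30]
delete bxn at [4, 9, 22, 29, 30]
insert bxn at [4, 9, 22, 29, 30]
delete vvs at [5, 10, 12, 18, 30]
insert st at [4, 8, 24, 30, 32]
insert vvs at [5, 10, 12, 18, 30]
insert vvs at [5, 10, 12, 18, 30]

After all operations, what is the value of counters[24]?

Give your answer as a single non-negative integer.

Answer: 2

Derivation:
Step 1: insert bxn at [4, 9, 22, 29, 30] -> counters=[0,0,0,0,1,0,0,0,0,1,0,0,0,0,0,0,0,0,0,0,0,0,1,0,0,0,0,0,0,1,1,0,0,0,0,0]
Step 2: insert st at [4, 8, 24, 30, 32] -> counters=[0,0,0,0,2,0,0,0,1,1,0,0,0,0,0,0,0,0,0,0,0,0,1,0,1,0,0,0,0,1,2,0,1,0,0,0]
Step 3: insert vvs at [5, 10, 12, 18, 30] -> counters=[0,0,0,0,2,1,0,0,1,1,1,0,1,0,0,0,0,0,1,0,0,0,1,0,1,0,0,0,0,1,3,0,1,0,0,0]
Step 4: delete vvs at [5, 10, 12, 18, 30] -> counters=[0,0,0,0,2,0,0,0,1,1,0,0,0,0,0,0,0,0,0,0,0,0,1,0,1,0,0,0,0,1,2,0,1,0,0,0]
Step 5: delete st at [4, 8, 24, 30, 32] -> counters=[0,0,0,0,1,0,0,0,0,1,0,0,0,0,0,0,0,0,0,0,0,0,1,0,0,0,0,0,0,1,1,0,0,0,0,0]
Step 6: insert vvs at [5, 10, 12, 18, 30] -> counters=[0,0,0,0,1,1,0,0,0,1,1,0,1,0,0,0,0,0,1,0,0,0,1,0,0,0,0,0,0,1,2,0,0,0,0,0]
Step 7: insert bxn at [4, 9, 22, 29, 30] -> counters=[0,0,0,0,2,1,0,0,0,2,1,0,1,0,0,0,0,0,1,0,0,0,2,0,0,0,0,0,0,2,3,0,0,0,0,0]
Step 8: insert st at [4, 8, 24, 30, 32] -> counters=[0,0,0,0,3,1,0,0,1,2,1,0,1,0,0,0,0,0,1,0,0,0,2,0,1,0,0,0,0,2,4,0,1,0,0,0]
Step 9: insert vvs at [5, 10, 12, 18, 30] -> counters=[0,0,0,0,3,2,0,0,1,2,2,0,2,0,0,0,0,0,2,0,0,0,2,0,1,0,0,0,0,2,5,0,1,0,0,0]
Step 10: delete st at [4, 8, 24, 30, 32] -> counters=[0,0,0,0,2,2,0,0,0,2,2,0,2,0,0,0,0,0,2,0,0,0,2,0,0,0,0,0,0,2,4,0,0,0,0,0]
Step 11: delete bxn at [4, 9, 22, 29, 30] -> counters=[0,0,0,0,1,2,0,0,0,1,2,0,2,0,0,0,0,0,2,0,0,0,1,0,0,0,0,0,0,1,3,0,0,0,0,0]
Step 12: insert vvs at [5, 10, 12, 18, 30] -> counters=[0,0,0,0,1,3,0,0,0,1,3,0,3,0,0,0,0,0,3,0,0,0,1,0,0,0,0,0,0,1,4,0,0,0,0,0]
Step 13: delete vvs at [5, 10, 12, 18, 30] -> counters=[0,0,0,0,1,2,0,0,0,1,2,0,2,0,0,0,0,0,2,0,0,0,1,0,0,0,0,0,0,1,3,0,0,0,0,0]
Step 14: insert vvs at [5, 10, 12, 18, 30] -> counters=[0,0,0,0,1,3,0,0,0,1,3,0,3,0,0,0,0,0,3,0,0,0,1,0,0,0,0,0,0,1,4,0,0,0,0,0]
Step 15: insert st at [4, 8, 24, 30, 32] -> counters=[0,0,0,0,2,3,0,0,1,1,3,0,3,0,0,0,0,0,3,0,0,0,1,0,1,0,0,0,0,1,5,0,1,0,0,0]
Step 16: insert bxn at [4, 9, 22, 29, 30] -> counters=[0,0,0,0,3,3,0,0,1,2,3,0,3,0,0,0,0,0,3,0,0,0,2,0,1,0,0,0,0,2,6,0,1,0,0,0]
Step 17: delete vvs at [5, 10, 12, 18, 30] -> counters=[0,0,0,0,3,2,0,0,1,2,2,0,2,0,0,0,0,0,2,0,0,0,2,0,1,0,0,0,0,2,5,0,1,0,0,0]
Step 18: delete bxn at [4, 9, 22, 29, 30] -> counters=[0,0,0,0,2,2,0,0,1,1,2,0,2,0,0,0,0,0,2,0,0,0,1,0,1,0,0,0,0,1,4,0,1,0,0,0]
Step 19: insert bxn at [4, 9, 22, 29, 30] -> counters=[0,0,0,0,3,2,0,0,1,2,2,0,2,0,0,0,0,0,2,0,0,0,2,0,1,0,0,0,0,2,5,0,1,0,0,0]
Step 20: delete vvs at [5, 10, 12, 18, 30] -> counters=[0,0,0,0,3,1,0,0,1,2,1,0,1,0,0,0,0,0,1,0,0,0,2,0,1,0,0,0,0,2,4,0,1,0,0,0]
Step 21: insert st at [4, 8, 24, 30, 32] -> counters=[0,0,0,0,4,1,0,0,2,2,1,0,1,0,0,0,0,0,1,0,0,0,2,0,2,0,0,0,0,2,5,0,2,0,0,0]
Step 22: insert vvs at [5, 10, 12, 18, 30] -> counters=[0,0,0,0,4,2,0,0,2,2,2,0,2,0,0,0,0,0,2,0,0,0,2,0,2,0,0,0,0,2,6,0,2,0,0,0]
Step 23: insert vvs at [5, 10, 12, 18, 30] -> counters=[0,0,0,0,4,3,0,0,2,2,3,0,3,0,0,0,0,0,3,0,0,0,2,0,2,0,0,0,0,2,7,0,2,0,0,0]
Final counters=[0,0,0,0,4,3,0,0,2,2,3,0,3,0,0,0,0,0,3,0,0,0,2,0,2,0,0,0,0,2,7,0,2,0,0,0] -> counters[24]=2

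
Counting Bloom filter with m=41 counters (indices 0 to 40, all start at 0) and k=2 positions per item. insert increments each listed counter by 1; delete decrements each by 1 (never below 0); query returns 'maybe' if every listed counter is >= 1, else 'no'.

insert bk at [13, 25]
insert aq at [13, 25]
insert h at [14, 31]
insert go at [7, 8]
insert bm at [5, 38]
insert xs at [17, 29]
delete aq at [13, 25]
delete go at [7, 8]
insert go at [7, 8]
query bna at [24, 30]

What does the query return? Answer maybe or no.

Step 1: insert bk at [13, 25] -> counters=[0,0,0,0,0,0,0,0,0,0,0,0,0,1,0,0,0,0,0,0,0,0,0,0,0,1,0,0,0,0,0,0,0,0,0,0,0,0,0,0,0]
Step 2: insert aq at [13, 25] -> counters=[0,0,0,0,0,0,0,0,0,0,0,0,0,2,0,0,0,0,0,0,0,0,0,0,0,2,0,0,0,0,0,0,0,0,0,0,0,0,0,0,0]
Step 3: insert h at [14, 31] -> counters=[0,0,0,0,0,0,0,0,0,0,0,0,0,2,1,0,0,0,0,0,0,0,0,0,0,2,0,0,0,0,0,1,0,0,0,0,0,0,0,0,0]
Step 4: insert go at [7, 8] -> counters=[0,0,0,0,0,0,0,1,1,0,0,0,0,2,1,0,0,0,0,0,0,0,0,0,0,2,0,0,0,0,0,1,0,0,0,0,0,0,0,0,0]
Step 5: insert bm at [5, 38] -> counters=[0,0,0,0,0,1,0,1,1,0,0,0,0,2,1,0,0,0,0,0,0,0,0,0,0,2,0,0,0,0,0,1,0,0,0,0,0,0,1,0,0]
Step 6: insert xs at [17, 29] -> counters=[0,0,0,0,0,1,0,1,1,0,0,0,0,2,1,0,0,1,0,0,0,0,0,0,0,2,0,0,0,1,0,1,0,0,0,0,0,0,1,0,0]
Step 7: delete aq at [13, 25] -> counters=[0,0,0,0,0,1,0,1,1,0,0,0,0,1,1,0,0,1,0,0,0,0,0,0,0,1,0,0,0,1,0,1,0,0,0,0,0,0,1,0,0]
Step 8: delete go at [7, 8] -> counters=[0,0,0,0,0,1,0,0,0,0,0,0,0,1,1,0,0,1,0,0,0,0,0,0,0,1,0,0,0,1,0,1,0,0,0,0,0,0,1,0,0]
Step 9: insert go at [7, 8] -> counters=[0,0,0,0,0,1,0,1,1,0,0,0,0,1,1,0,0,1,0,0,0,0,0,0,0,1,0,0,0,1,0,1,0,0,0,0,0,0,1,0,0]
Query bna: check counters[24]=0 counters[30]=0 -> no

Answer: no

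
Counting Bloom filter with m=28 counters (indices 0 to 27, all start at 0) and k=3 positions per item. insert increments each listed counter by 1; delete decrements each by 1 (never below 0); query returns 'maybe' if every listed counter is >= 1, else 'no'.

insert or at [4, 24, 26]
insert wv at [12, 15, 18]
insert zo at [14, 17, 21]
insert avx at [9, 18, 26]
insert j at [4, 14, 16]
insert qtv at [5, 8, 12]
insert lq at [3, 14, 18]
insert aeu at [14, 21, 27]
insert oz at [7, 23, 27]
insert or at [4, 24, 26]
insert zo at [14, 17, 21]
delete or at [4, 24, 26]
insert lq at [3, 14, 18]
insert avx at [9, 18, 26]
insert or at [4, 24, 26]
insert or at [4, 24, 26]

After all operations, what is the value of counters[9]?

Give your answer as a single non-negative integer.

Step 1: insert or at [4, 24, 26] -> counters=[0,0,0,0,1,0,0,0,0,0,0,0,0,0,0,0,0,0,0,0,0,0,0,0,1,0,1,0]
Step 2: insert wv at [12, 15, 18] -> counters=[0,0,0,0,1,0,0,0,0,0,0,0,1,0,0,1,0,0,1,0,0,0,0,0,1,0,1,0]
Step 3: insert zo at [14, 17, 21] -> counters=[0,0,0,0,1,0,0,0,0,0,0,0,1,0,1,1,0,1,1,0,0,1,0,0,1,0,1,0]
Step 4: insert avx at [9, 18, 26] -> counters=[0,0,0,0,1,0,0,0,0,1,0,0,1,0,1,1,0,1,2,0,0,1,0,0,1,0,2,0]
Step 5: insert j at [4, 14, 16] -> counters=[0,0,0,0,2,0,0,0,0,1,0,0,1,0,2,1,1,1,2,0,0,1,0,0,1,0,2,0]
Step 6: insert qtv at [5, 8, 12] -> counters=[0,0,0,0,2,1,0,0,1,1,0,0,2,0,2,1,1,1,2,0,0,1,0,0,1,0,2,0]
Step 7: insert lq at [3, 14, 18] -> counters=[0,0,0,1,2,1,0,0,1,1,0,0,2,0,3,1,1,1,3,0,0,1,0,0,1,0,2,0]
Step 8: insert aeu at [14, 21, 27] -> counters=[0,0,0,1,2,1,0,0,1,1,0,0,2,0,4,1,1,1,3,0,0,2,0,0,1,0,2,1]
Step 9: insert oz at [7, 23, 27] -> counters=[0,0,0,1,2,1,0,1,1,1,0,0,2,0,4,1,1,1,3,0,0,2,0,1,1,0,2,2]
Step 10: insert or at [4, 24, 26] -> counters=[0,0,0,1,3,1,0,1,1,1,0,0,2,0,4,1,1,1,3,0,0,2,0,1,2,0,3,2]
Step 11: insert zo at [14, 17, 21] -> counters=[0,0,0,1,3,1,0,1,1,1,0,0,2,0,5,1,1,2,3,0,0,3,0,1,2,0,3,2]
Step 12: delete or at [4, 24, 26] -> counters=[0,0,0,1,2,1,0,1,1,1,0,0,2,0,5,1,1,2,3,0,0,3,0,1,1,0,2,2]
Step 13: insert lq at [3, 14, 18] -> counters=[0,0,0,2,2,1,0,1,1,1,0,0,2,0,6,1,1,2,4,0,0,3,0,1,1,0,2,2]
Step 14: insert avx at [9, 18, 26] -> counters=[0,0,0,2,2,1,0,1,1,2,0,0,2,0,6,1,1,2,5,0,0,3,0,1,1,0,3,2]
Step 15: insert or at [4, 24, 26] -> counters=[0,0,0,2,3,1,0,1,1,2,0,0,2,0,6,1,1,2,5,0,0,3,0,1,2,0,4,2]
Step 16: insert or at [4, 24, 26] -> counters=[0,0,0,2,4,1,0,1,1,2,0,0,2,0,6,1,1,2,5,0,0,3,0,1,3,0,5,2]
Final counters=[0,0,0,2,4,1,0,1,1,2,0,0,2,0,6,1,1,2,5,0,0,3,0,1,3,0,5,2] -> counters[9]=2

Answer: 2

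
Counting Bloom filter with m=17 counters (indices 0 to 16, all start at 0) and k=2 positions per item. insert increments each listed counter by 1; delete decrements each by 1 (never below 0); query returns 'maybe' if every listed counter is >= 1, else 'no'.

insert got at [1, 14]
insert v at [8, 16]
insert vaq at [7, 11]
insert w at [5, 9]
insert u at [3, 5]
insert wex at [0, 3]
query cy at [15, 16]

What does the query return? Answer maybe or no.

Step 1: insert got at [1, 14] -> counters=[0,1,0,0,0,0,0,0,0,0,0,0,0,0,1,0,0]
Step 2: insert v at [8, 16] -> counters=[0,1,0,0,0,0,0,0,1,0,0,0,0,0,1,0,1]
Step 3: insert vaq at [7, 11] -> counters=[0,1,0,0,0,0,0,1,1,0,0,1,0,0,1,0,1]
Step 4: insert w at [5, 9] -> counters=[0,1,0,0,0,1,0,1,1,1,0,1,0,0,1,0,1]
Step 5: insert u at [3, 5] -> counters=[0,1,0,1,0,2,0,1,1,1,0,1,0,0,1,0,1]
Step 6: insert wex at [0, 3] -> counters=[1,1,0,2,0,2,0,1,1,1,0,1,0,0,1,0,1]
Query cy: check counters[15]=0 counters[16]=1 -> no

Answer: no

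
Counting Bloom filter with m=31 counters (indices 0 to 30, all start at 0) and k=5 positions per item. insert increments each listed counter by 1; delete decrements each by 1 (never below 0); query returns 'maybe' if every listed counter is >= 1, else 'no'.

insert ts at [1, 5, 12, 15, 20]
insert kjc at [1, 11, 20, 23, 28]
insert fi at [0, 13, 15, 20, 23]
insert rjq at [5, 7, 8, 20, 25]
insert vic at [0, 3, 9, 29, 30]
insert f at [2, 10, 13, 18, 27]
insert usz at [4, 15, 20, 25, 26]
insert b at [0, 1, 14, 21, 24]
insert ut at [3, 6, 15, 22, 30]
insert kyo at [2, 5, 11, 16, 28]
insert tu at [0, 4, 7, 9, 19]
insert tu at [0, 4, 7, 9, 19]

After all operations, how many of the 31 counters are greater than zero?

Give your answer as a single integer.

Answer: 30

Derivation:
Step 1: insert ts at [1, 5, 12, 15, 20] -> counters=[0,1,0,0,0,1,0,0,0,0,0,0,1,0,0,1,0,0,0,0,1,0,0,0,0,0,0,0,0,0,0]
Step 2: insert kjc at [1, 11, 20, 23, 28] -> counters=[0,2,0,0,0,1,0,0,0,0,0,1,1,0,0,1,0,0,0,0,2,0,0,1,0,0,0,0,1,0,0]
Step 3: insert fi at [0, 13, 15, 20, 23] -> counters=[1,2,0,0,0,1,0,0,0,0,0,1,1,1,0,2,0,0,0,0,3,0,0,2,0,0,0,0,1,0,0]
Step 4: insert rjq at [5, 7, 8, 20, 25] -> counters=[1,2,0,0,0,2,0,1,1,0,0,1,1,1,0,2,0,0,0,0,4,0,0,2,0,1,0,0,1,0,0]
Step 5: insert vic at [0, 3, 9, 29, 30] -> counters=[2,2,0,1,0,2,0,1,1,1,0,1,1,1,0,2,0,0,0,0,4,0,0,2,0,1,0,0,1,1,1]
Step 6: insert f at [2, 10, 13, 18, 27] -> counters=[2,2,1,1,0,2,0,1,1,1,1,1,1,2,0,2,0,0,1,0,4,0,0,2,0,1,0,1,1,1,1]
Step 7: insert usz at [4, 15, 20, 25, 26] -> counters=[2,2,1,1,1,2,0,1,1,1,1,1,1,2,0,3,0,0,1,0,5,0,0,2,0,2,1,1,1,1,1]
Step 8: insert b at [0, 1, 14, 21, 24] -> counters=[3,3,1,1,1,2,0,1,1,1,1,1,1,2,1,3,0,0,1,0,5,1,0,2,1,2,1,1,1,1,1]
Step 9: insert ut at [3, 6, 15, 22, 30] -> counters=[3,3,1,2,1,2,1,1,1,1,1,1,1,2,1,4,0,0,1,0,5,1,1,2,1,2,1,1,1,1,2]
Step 10: insert kyo at [2, 5, 11, 16, 28] -> counters=[3,3,2,2,1,3,1,1,1,1,1,2,1,2,1,4,1,0,1,0,5,1,1,2,1,2,1,1,2,1,2]
Step 11: insert tu at [0, 4, 7, 9, 19] -> counters=[4,3,2,2,2,3,1,2,1,2,1,2,1,2,1,4,1,0,1,1,5,1,1,2,1,2,1,1,2,1,2]
Step 12: insert tu at [0, 4, 7, 9, 19] -> counters=[5,3,2,2,3,3,1,3,1,3,1,2,1,2,1,4,1,0,1,2,5,1,1,2,1,2,1,1,2,1,2]
Final counters=[5,3,2,2,3,3,1,3,1,3,1,2,1,2,1,4,1,0,1,2,5,1,1,2,1,2,1,1,2,1,2] -> 30 nonzero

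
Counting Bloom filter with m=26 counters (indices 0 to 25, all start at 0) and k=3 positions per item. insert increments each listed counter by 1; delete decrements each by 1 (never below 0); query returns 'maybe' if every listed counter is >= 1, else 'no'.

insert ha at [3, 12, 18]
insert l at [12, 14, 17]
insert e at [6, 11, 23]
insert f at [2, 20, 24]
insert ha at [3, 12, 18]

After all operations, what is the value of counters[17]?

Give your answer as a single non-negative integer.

Step 1: insert ha at [3, 12, 18] -> counters=[0,0,0,1,0,0,0,0,0,0,0,0,1,0,0,0,0,0,1,0,0,0,0,0,0,0]
Step 2: insert l at [12, 14, 17] -> counters=[0,0,0,1,0,0,0,0,0,0,0,0,2,0,1,0,0,1,1,0,0,0,0,0,0,0]
Step 3: insert e at [6, 11, 23] -> counters=[0,0,0,1,0,0,1,0,0,0,0,1,2,0,1,0,0,1,1,0,0,0,0,1,0,0]
Step 4: insert f at [2, 20, 24] -> counters=[0,0,1,1,0,0,1,0,0,0,0,1,2,0,1,0,0,1,1,0,1,0,0,1,1,0]
Step 5: insert ha at [3, 12, 18] -> counters=[0,0,1,2,0,0,1,0,0,0,0,1,3,0,1,0,0,1,2,0,1,0,0,1,1,0]
Final counters=[0,0,1,2,0,0,1,0,0,0,0,1,3,0,1,0,0,1,2,0,1,0,0,1,1,0] -> counters[17]=1

Answer: 1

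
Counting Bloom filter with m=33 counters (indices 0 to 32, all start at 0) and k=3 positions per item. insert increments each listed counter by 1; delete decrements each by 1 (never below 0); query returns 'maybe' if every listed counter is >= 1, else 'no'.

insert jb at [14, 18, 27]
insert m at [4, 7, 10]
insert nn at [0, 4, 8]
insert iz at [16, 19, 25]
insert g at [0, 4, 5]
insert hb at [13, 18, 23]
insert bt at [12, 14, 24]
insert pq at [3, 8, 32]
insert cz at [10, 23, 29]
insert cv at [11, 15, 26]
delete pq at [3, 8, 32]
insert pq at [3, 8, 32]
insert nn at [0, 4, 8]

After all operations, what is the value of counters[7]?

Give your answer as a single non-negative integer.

Answer: 1

Derivation:
Step 1: insert jb at [14, 18, 27] -> counters=[0,0,0,0,0,0,0,0,0,0,0,0,0,0,1,0,0,0,1,0,0,0,0,0,0,0,0,1,0,0,0,0,0]
Step 2: insert m at [4, 7, 10] -> counters=[0,0,0,0,1,0,0,1,0,0,1,0,0,0,1,0,0,0,1,0,0,0,0,0,0,0,0,1,0,0,0,0,0]
Step 3: insert nn at [0, 4, 8] -> counters=[1,0,0,0,2,0,0,1,1,0,1,0,0,0,1,0,0,0,1,0,0,0,0,0,0,0,0,1,0,0,0,0,0]
Step 4: insert iz at [16, 19, 25] -> counters=[1,0,0,0,2,0,0,1,1,0,1,0,0,0,1,0,1,0,1,1,0,0,0,0,0,1,0,1,0,0,0,0,0]
Step 5: insert g at [0, 4, 5] -> counters=[2,0,0,0,3,1,0,1,1,0,1,0,0,0,1,0,1,0,1,1,0,0,0,0,0,1,0,1,0,0,0,0,0]
Step 6: insert hb at [13, 18, 23] -> counters=[2,0,0,0,3,1,0,1,1,0,1,0,0,1,1,0,1,0,2,1,0,0,0,1,0,1,0,1,0,0,0,0,0]
Step 7: insert bt at [12, 14, 24] -> counters=[2,0,0,0,3,1,0,1,1,0,1,0,1,1,2,0,1,0,2,1,0,0,0,1,1,1,0,1,0,0,0,0,0]
Step 8: insert pq at [3, 8, 32] -> counters=[2,0,0,1,3,1,0,1,2,0,1,0,1,1,2,0,1,0,2,1,0,0,0,1,1,1,0,1,0,0,0,0,1]
Step 9: insert cz at [10, 23, 29] -> counters=[2,0,0,1,3,1,0,1,2,0,2,0,1,1,2,0,1,0,2,1,0,0,0,2,1,1,0,1,0,1,0,0,1]
Step 10: insert cv at [11, 15, 26] -> counters=[2,0,0,1,3,1,0,1,2,0,2,1,1,1,2,1,1,0,2,1,0,0,0,2,1,1,1,1,0,1,0,0,1]
Step 11: delete pq at [3, 8, 32] -> counters=[2,0,0,0,3,1,0,1,1,0,2,1,1,1,2,1,1,0,2,1,0,0,0,2,1,1,1,1,0,1,0,0,0]
Step 12: insert pq at [3, 8, 32] -> counters=[2,0,0,1,3,1,0,1,2,0,2,1,1,1,2,1,1,0,2,1,0,0,0,2,1,1,1,1,0,1,0,0,1]
Step 13: insert nn at [0, 4, 8] -> counters=[3,0,0,1,4,1,0,1,3,0,2,1,1,1,2,1,1,0,2,1,0,0,0,2,1,1,1,1,0,1,0,0,1]
Final counters=[3,0,0,1,4,1,0,1,3,0,2,1,1,1,2,1,1,0,2,1,0,0,0,2,1,1,1,1,0,1,0,0,1] -> counters[7]=1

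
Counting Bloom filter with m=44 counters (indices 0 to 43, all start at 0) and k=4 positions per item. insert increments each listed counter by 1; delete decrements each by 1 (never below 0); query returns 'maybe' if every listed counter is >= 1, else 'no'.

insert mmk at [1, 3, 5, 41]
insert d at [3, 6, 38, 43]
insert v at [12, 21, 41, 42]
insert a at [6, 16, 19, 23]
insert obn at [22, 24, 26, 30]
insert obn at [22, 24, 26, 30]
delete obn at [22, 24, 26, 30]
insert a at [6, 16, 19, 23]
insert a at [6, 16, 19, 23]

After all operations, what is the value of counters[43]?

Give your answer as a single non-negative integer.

Answer: 1

Derivation:
Step 1: insert mmk at [1, 3, 5, 41] -> counters=[0,1,0,1,0,1,0,0,0,0,0,0,0,0,0,0,0,0,0,0,0,0,0,0,0,0,0,0,0,0,0,0,0,0,0,0,0,0,0,0,0,1,0,0]
Step 2: insert d at [3, 6, 38, 43] -> counters=[0,1,0,2,0,1,1,0,0,0,0,0,0,0,0,0,0,0,0,0,0,0,0,0,0,0,0,0,0,0,0,0,0,0,0,0,0,0,1,0,0,1,0,1]
Step 3: insert v at [12, 21, 41, 42] -> counters=[0,1,0,2,0,1,1,0,0,0,0,0,1,0,0,0,0,0,0,0,0,1,0,0,0,0,0,0,0,0,0,0,0,0,0,0,0,0,1,0,0,2,1,1]
Step 4: insert a at [6, 16, 19, 23] -> counters=[0,1,0,2,0,1,2,0,0,0,0,0,1,0,0,0,1,0,0,1,0,1,0,1,0,0,0,0,0,0,0,0,0,0,0,0,0,0,1,0,0,2,1,1]
Step 5: insert obn at [22, 24, 26, 30] -> counters=[0,1,0,2,0,1,2,0,0,0,0,0,1,0,0,0,1,0,0,1,0,1,1,1,1,0,1,0,0,0,1,0,0,0,0,0,0,0,1,0,0,2,1,1]
Step 6: insert obn at [22, 24, 26, 30] -> counters=[0,1,0,2,0,1,2,0,0,0,0,0,1,0,0,0,1,0,0,1,0,1,2,1,2,0,2,0,0,0,2,0,0,0,0,0,0,0,1,0,0,2,1,1]
Step 7: delete obn at [22, 24, 26, 30] -> counters=[0,1,0,2,0,1,2,0,0,0,0,0,1,0,0,0,1,0,0,1,0,1,1,1,1,0,1,0,0,0,1,0,0,0,0,0,0,0,1,0,0,2,1,1]
Step 8: insert a at [6, 16, 19, 23] -> counters=[0,1,0,2,0,1,3,0,0,0,0,0,1,0,0,0,2,0,0,2,0,1,1,2,1,0,1,0,0,0,1,0,0,0,0,0,0,0,1,0,0,2,1,1]
Step 9: insert a at [6, 16, 19, 23] -> counters=[0,1,0,2,0,1,4,0,0,0,0,0,1,0,0,0,3,0,0,3,0,1,1,3,1,0,1,0,0,0,1,0,0,0,0,0,0,0,1,0,0,2,1,1]
Final counters=[0,1,0,2,0,1,4,0,0,0,0,0,1,0,0,0,3,0,0,3,0,1,1,3,1,0,1,0,0,0,1,0,0,0,0,0,0,0,1,0,0,2,1,1] -> counters[43]=1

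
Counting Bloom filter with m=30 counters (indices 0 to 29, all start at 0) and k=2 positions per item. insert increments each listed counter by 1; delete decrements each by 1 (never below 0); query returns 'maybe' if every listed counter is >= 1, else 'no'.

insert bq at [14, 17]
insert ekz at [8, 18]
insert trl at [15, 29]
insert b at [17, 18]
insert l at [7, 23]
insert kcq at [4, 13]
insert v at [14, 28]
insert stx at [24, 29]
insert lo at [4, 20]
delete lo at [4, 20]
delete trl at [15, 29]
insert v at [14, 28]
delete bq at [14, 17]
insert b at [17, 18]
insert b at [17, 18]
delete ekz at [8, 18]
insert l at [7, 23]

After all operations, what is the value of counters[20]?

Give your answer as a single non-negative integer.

Answer: 0

Derivation:
Step 1: insert bq at [14, 17] -> counters=[0,0,0,0,0,0,0,0,0,0,0,0,0,0,1,0,0,1,0,0,0,0,0,0,0,0,0,0,0,0]
Step 2: insert ekz at [8, 18] -> counters=[0,0,0,0,0,0,0,0,1,0,0,0,0,0,1,0,0,1,1,0,0,0,0,0,0,0,0,0,0,0]
Step 3: insert trl at [15, 29] -> counters=[0,0,0,0,0,0,0,0,1,0,0,0,0,0,1,1,0,1,1,0,0,0,0,0,0,0,0,0,0,1]
Step 4: insert b at [17, 18] -> counters=[0,0,0,0,0,0,0,0,1,0,0,0,0,0,1,1,0,2,2,0,0,0,0,0,0,0,0,0,0,1]
Step 5: insert l at [7, 23] -> counters=[0,0,0,0,0,0,0,1,1,0,0,0,0,0,1,1,0,2,2,0,0,0,0,1,0,0,0,0,0,1]
Step 6: insert kcq at [4, 13] -> counters=[0,0,0,0,1,0,0,1,1,0,0,0,0,1,1,1,0,2,2,0,0,0,0,1,0,0,0,0,0,1]
Step 7: insert v at [14, 28] -> counters=[0,0,0,0,1,0,0,1,1,0,0,0,0,1,2,1,0,2,2,0,0,0,0,1,0,0,0,0,1,1]
Step 8: insert stx at [24, 29] -> counters=[0,0,0,0,1,0,0,1,1,0,0,0,0,1,2,1,0,2,2,0,0,0,0,1,1,0,0,0,1,2]
Step 9: insert lo at [4, 20] -> counters=[0,0,0,0,2,0,0,1,1,0,0,0,0,1,2,1,0,2,2,0,1,0,0,1,1,0,0,0,1,2]
Step 10: delete lo at [4, 20] -> counters=[0,0,0,0,1,0,0,1,1,0,0,0,0,1,2,1,0,2,2,0,0,0,0,1,1,0,0,0,1,2]
Step 11: delete trl at [15, 29] -> counters=[0,0,0,0,1,0,0,1,1,0,0,0,0,1,2,0,0,2,2,0,0,0,0,1,1,0,0,0,1,1]
Step 12: insert v at [14, 28] -> counters=[0,0,0,0,1,0,0,1,1,0,0,0,0,1,3,0,0,2,2,0,0,0,0,1,1,0,0,0,2,1]
Step 13: delete bq at [14, 17] -> counters=[0,0,0,0,1,0,0,1,1,0,0,0,0,1,2,0,0,1,2,0,0,0,0,1,1,0,0,0,2,1]
Step 14: insert b at [17, 18] -> counters=[0,0,0,0,1,0,0,1,1,0,0,0,0,1,2,0,0,2,3,0,0,0,0,1,1,0,0,0,2,1]
Step 15: insert b at [17, 18] -> counters=[0,0,0,0,1,0,0,1,1,0,0,0,0,1,2,0,0,3,4,0,0,0,0,1,1,0,0,0,2,1]
Step 16: delete ekz at [8, 18] -> counters=[0,0,0,0,1,0,0,1,0,0,0,0,0,1,2,0,0,3,3,0,0,0,0,1,1,0,0,0,2,1]
Step 17: insert l at [7, 23] -> counters=[0,0,0,0,1,0,0,2,0,0,0,0,0,1,2,0,0,3,3,0,0,0,0,2,1,0,0,0,2,1]
Final counters=[0,0,0,0,1,0,0,2,0,0,0,0,0,1,2,0,0,3,3,0,0,0,0,2,1,0,0,0,2,1] -> counters[20]=0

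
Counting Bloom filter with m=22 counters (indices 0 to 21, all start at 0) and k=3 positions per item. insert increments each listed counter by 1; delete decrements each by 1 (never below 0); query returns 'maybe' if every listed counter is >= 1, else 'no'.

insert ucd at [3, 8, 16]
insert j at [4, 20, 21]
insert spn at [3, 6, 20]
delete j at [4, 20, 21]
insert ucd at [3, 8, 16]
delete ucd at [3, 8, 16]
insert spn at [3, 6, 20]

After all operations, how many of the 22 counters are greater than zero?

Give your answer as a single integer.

Step 1: insert ucd at [3, 8, 16] -> counters=[0,0,0,1,0,0,0,0,1,0,0,0,0,0,0,0,1,0,0,0,0,0]
Step 2: insert j at [4, 20, 21] -> counters=[0,0,0,1,1,0,0,0,1,0,0,0,0,0,0,0,1,0,0,0,1,1]
Step 3: insert spn at [3, 6, 20] -> counters=[0,0,0,2,1,0,1,0,1,0,0,0,0,0,0,0,1,0,0,0,2,1]
Step 4: delete j at [4, 20, 21] -> counters=[0,0,0,2,0,0,1,0,1,0,0,0,0,0,0,0,1,0,0,0,1,0]
Step 5: insert ucd at [3, 8, 16] -> counters=[0,0,0,3,0,0,1,0,2,0,0,0,0,0,0,0,2,0,0,0,1,0]
Step 6: delete ucd at [3, 8, 16] -> counters=[0,0,0,2,0,0,1,0,1,0,0,0,0,0,0,0,1,0,0,0,1,0]
Step 7: insert spn at [3, 6, 20] -> counters=[0,0,0,3,0,0,2,0,1,0,0,0,0,0,0,0,1,0,0,0,2,0]
Final counters=[0,0,0,3,0,0,2,0,1,0,0,0,0,0,0,0,1,0,0,0,2,0] -> 5 nonzero

Answer: 5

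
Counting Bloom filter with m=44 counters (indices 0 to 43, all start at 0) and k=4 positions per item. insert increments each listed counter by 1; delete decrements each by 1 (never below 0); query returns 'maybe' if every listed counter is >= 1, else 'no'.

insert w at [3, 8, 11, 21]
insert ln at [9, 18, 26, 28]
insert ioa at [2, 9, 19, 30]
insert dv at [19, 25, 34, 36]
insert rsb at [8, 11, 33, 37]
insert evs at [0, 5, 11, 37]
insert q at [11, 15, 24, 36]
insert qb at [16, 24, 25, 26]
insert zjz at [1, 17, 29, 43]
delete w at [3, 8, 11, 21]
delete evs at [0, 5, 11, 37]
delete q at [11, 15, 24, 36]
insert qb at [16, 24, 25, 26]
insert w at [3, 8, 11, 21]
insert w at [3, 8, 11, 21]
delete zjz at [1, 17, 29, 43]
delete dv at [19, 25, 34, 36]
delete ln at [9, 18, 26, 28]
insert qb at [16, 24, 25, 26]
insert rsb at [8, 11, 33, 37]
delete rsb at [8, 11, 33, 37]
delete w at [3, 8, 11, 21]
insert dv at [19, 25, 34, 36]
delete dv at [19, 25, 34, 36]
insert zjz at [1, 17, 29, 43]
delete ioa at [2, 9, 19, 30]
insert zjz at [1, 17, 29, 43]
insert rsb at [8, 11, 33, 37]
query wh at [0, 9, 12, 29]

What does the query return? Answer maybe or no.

Step 1: insert w at [3, 8, 11, 21] -> counters=[0,0,0,1,0,0,0,0,1,0,0,1,0,0,0,0,0,0,0,0,0,1,0,0,0,0,0,0,0,0,0,0,0,0,0,0,0,0,0,0,0,0,0,0]
Step 2: insert ln at [9, 18, 26, 28] -> counters=[0,0,0,1,0,0,0,0,1,1,0,1,0,0,0,0,0,0,1,0,0,1,0,0,0,0,1,0,1,0,0,0,0,0,0,0,0,0,0,0,0,0,0,0]
Step 3: insert ioa at [2, 9, 19, 30] -> counters=[0,0,1,1,0,0,0,0,1,2,0,1,0,0,0,0,0,0,1,1,0,1,0,0,0,0,1,0,1,0,1,0,0,0,0,0,0,0,0,0,0,0,0,0]
Step 4: insert dv at [19, 25, 34, 36] -> counters=[0,0,1,1,0,0,0,0,1,2,0,1,0,0,0,0,0,0,1,2,0,1,0,0,0,1,1,0,1,0,1,0,0,0,1,0,1,0,0,0,0,0,0,0]
Step 5: insert rsb at [8, 11, 33, 37] -> counters=[0,0,1,1,0,0,0,0,2,2,0,2,0,0,0,0,0,0,1,2,0,1,0,0,0,1,1,0,1,0,1,0,0,1,1,0,1,1,0,0,0,0,0,0]
Step 6: insert evs at [0, 5, 11, 37] -> counters=[1,0,1,1,0,1,0,0,2,2,0,3,0,0,0,0,0,0,1,2,0,1,0,0,0,1,1,0,1,0,1,0,0,1,1,0,1,2,0,0,0,0,0,0]
Step 7: insert q at [11, 15, 24, 36] -> counters=[1,0,1,1,0,1,0,0,2,2,0,4,0,0,0,1,0,0,1,2,0,1,0,0,1,1,1,0,1,0,1,0,0,1,1,0,2,2,0,0,0,0,0,0]
Step 8: insert qb at [16, 24, 25, 26] -> counters=[1,0,1,1,0,1,0,0,2,2,0,4,0,0,0,1,1,0,1,2,0,1,0,0,2,2,2,0,1,0,1,0,0,1,1,0,2,2,0,0,0,0,0,0]
Step 9: insert zjz at [1, 17, 29, 43] -> counters=[1,1,1,1,0,1,0,0,2,2,0,4,0,0,0,1,1,1,1,2,0,1,0,0,2,2,2,0,1,1,1,0,0,1,1,0,2,2,0,0,0,0,0,1]
Step 10: delete w at [3, 8, 11, 21] -> counters=[1,1,1,0,0,1,0,0,1,2,0,3,0,0,0,1,1,1,1,2,0,0,0,0,2,2,2,0,1,1,1,0,0,1,1,0,2,2,0,0,0,0,0,1]
Step 11: delete evs at [0, 5, 11, 37] -> counters=[0,1,1,0,0,0,0,0,1,2,0,2,0,0,0,1,1,1,1,2,0,0,0,0,2,2,2,0,1,1,1,0,0,1,1,0,2,1,0,0,0,0,0,1]
Step 12: delete q at [11, 15, 24, 36] -> counters=[0,1,1,0,0,0,0,0,1,2,0,1,0,0,0,0,1,1,1,2,0,0,0,0,1,2,2,0,1,1,1,0,0,1,1,0,1,1,0,0,0,0,0,1]
Step 13: insert qb at [16, 24, 25, 26] -> counters=[0,1,1,0,0,0,0,0,1,2,0,1,0,0,0,0,2,1,1,2,0,0,0,0,2,3,3,0,1,1,1,0,0,1,1,0,1,1,0,0,0,0,0,1]
Step 14: insert w at [3, 8, 11, 21] -> counters=[0,1,1,1,0,0,0,0,2,2,0,2,0,0,0,0,2,1,1,2,0,1,0,0,2,3,3,0,1,1,1,0,0,1,1,0,1,1,0,0,0,0,0,1]
Step 15: insert w at [3, 8, 11, 21] -> counters=[0,1,1,2,0,0,0,0,3,2,0,3,0,0,0,0,2,1,1,2,0,2,0,0,2,3,3,0,1,1,1,0,0,1,1,0,1,1,0,0,0,0,0,1]
Step 16: delete zjz at [1, 17, 29, 43] -> counters=[0,0,1,2,0,0,0,0,3,2,0,3,0,0,0,0,2,0,1,2,0,2,0,0,2,3,3,0,1,0,1,0,0,1,1,0,1,1,0,0,0,0,0,0]
Step 17: delete dv at [19, 25, 34, 36] -> counters=[0,0,1,2,0,0,0,0,3,2,0,3,0,0,0,0,2,0,1,1,0,2,0,0,2,2,3,0,1,0,1,0,0,1,0,0,0,1,0,0,0,0,0,0]
Step 18: delete ln at [9, 18, 26, 28] -> counters=[0,0,1,2,0,0,0,0,3,1,0,3,0,0,0,0,2,0,0,1,0,2,0,0,2,2,2,0,0,0,1,0,0,1,0,0,0,1,0,0,0,0,0,0]
Step 19: insert qb at [16, 24, 25, 26] -> counters=[0,0,1,2,0,0,0,0,3,1,0,3,0,0,0,0,3,0,0,1,0,2,0,0,3,3,3,0,0,0,1,0,0,1,0,0,0,1,0,0,0,0,0,0]
Step 20: insert rsb at [8, 11, 33, 37] -> counters=[0,0,1,2,0,0,0,0,4,1,0,4,0,0,0,0,3,0,0,1,0,2,0,0,3,3,3,0,0,0,1,0,0,2,0,0,0,2,0,0,0,0,0,0]
Step 21: delete rsb at [8, 11, 33, 37] -> counters=[0,0,1,2,0,0,0,0,3,1,0,3,0,0,0,0,3,0,0,1,0,2,0,0,3,3,3,0,0,0,1,0,0,1,0,0,0,1,0,0,0,0,0,0]
Step 22: delete w at [3, 8, 11, 21] -> counters=[0,0,1,1,0,0,0,0,2,1,0,2,0,0,0,0,3,0,0,1,0,1,0,0,3,3,3,0,0,0,1,0,0,1,0,0,0,1,0,0,0,0,0,0]
Step 23: insert dv at [19, 25, 34, 36] -> counters=[0,0,1,1,0,0,0,0,2,1,0,2,0,0,0,0,3,0,0,2,0,1,0,0,3,4,3,0,0,0,1,0,0,1,1,0,1,1,0,0,0,0,0,0]
Step 24: delete dv at [19, 25, 34, 36] -> counters=[0,0,1,1,0,0,0,0,2,1,0,2,0,0,0,0,3,0,0,1,0,1,0,0,3,3,3,0,0,0,1,0,0,1,0,0,0,1,0,0,0,0,0,0]
Step 25: insert zjz at [1, 17, 29, 43] -> counters=[0,1,1,1,0,0,0,0,2,1,0,2,0,0,0,0,3,1,0,1,0,1,0,0,3,3,3,0,0,1,1,0,0,1,0,0,0,1,0,0,0,0,0,1]
Step 26: delete ioa at [2, 9, 19, 30] -> counters=[0,1,0,1,0,0,0,0,2,0,0,2,0,0,0,0,3,1,0,0,0,1,0,0,3,3,3,0,0,1,0,0,0,1,0,0,0,1,0,0,0,0,0,1]
Step 27: insert zjz at [1, 17, 29, 43] -> counters=[0,2,0,1,0,0,0,0,2,0,0,2,0,0,0,0,3,2,0,0,0,1,0,0,3,3,3,0,0,2,0,0,0,1,0,0,0,1,0,0,0,0,0,2]
Step 28: insert rsb at [8, 11, 33, 37] -> counters=[0,2,0,1,0,0,0,0,3,0,0,3,0,0,0,0,3,2,0,0,0,1,0,0,3,3,3,0,0,2,0,0,0,2,0,0,0,2,0,0,0,0,0,2]
Query wh: check counters[0]=0 counters[9]=0 counters[12]=0 counters[29]=2 -> no

Answer: no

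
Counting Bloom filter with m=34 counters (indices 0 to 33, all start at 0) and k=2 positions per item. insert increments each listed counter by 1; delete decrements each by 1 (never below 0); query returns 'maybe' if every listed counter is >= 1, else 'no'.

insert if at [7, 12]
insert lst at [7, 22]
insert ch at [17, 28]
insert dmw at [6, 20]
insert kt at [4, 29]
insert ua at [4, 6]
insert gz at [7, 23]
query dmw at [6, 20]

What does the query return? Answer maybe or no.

Step 1: insert if at [7, 12] -> counters=[0,0,0,0,0,0,0,1,0,0,0,0,1,0,0,0,0,0,0,0,0,0,0,0,0,0,0,0,0,0,0,0,0,0]
Step 2: insert lst at [7, 22] -> counters=[0,0,0,0,0,0,0,2,0,0,0,0,1,0,0,0,0,0,0,0,0,0,1,0,0,0,0,0,0,0,0,0,0,0]
Step 3: insert ch at [17, 28] -> counters=[0,0,0,0,0,0,0,2,0,0,0,0,1,0,0,0,0,1,0,0,0,0,1,0,0,0,0,0,1,0,0,0,0,0]
Step 4: insert dmw at [6, 20] -> counters=[0,0,0,0,0,0,1,2,0,0,0,0,1,0,0,0,0,1,0,0,1,0,1,0,0,0,0,0,1,0,0,0,0,0]
Step 5: insert kt at [4, 29] -> counters=[0,0,0,0,1,0,1,2,0,0,0,0,1,0,0,0,0,1,0,0,1,0,1,0,0,0,0,0,1,1,0,0,0,0]
Step 6: insert ua at [4, 6] -> counters=[0,0,0,0,2,0,2,2,0,0,0,0,1,0,0,0,0,1,0,0,1,0,1,0,0,0,0,0,1,1,0,0,0,0]
Step 7: insert gz at [7, 23] -> counters=[0,0,0,0,2,0,2,3,0,0,0,0,1,0,0,0,0,1,0,0,1,0,1,1,0,0,0,0,1,1,0,0,0,0]
Query dmw: check counters[6]=2 counters[20]=1 -> maybe

Answer: maybe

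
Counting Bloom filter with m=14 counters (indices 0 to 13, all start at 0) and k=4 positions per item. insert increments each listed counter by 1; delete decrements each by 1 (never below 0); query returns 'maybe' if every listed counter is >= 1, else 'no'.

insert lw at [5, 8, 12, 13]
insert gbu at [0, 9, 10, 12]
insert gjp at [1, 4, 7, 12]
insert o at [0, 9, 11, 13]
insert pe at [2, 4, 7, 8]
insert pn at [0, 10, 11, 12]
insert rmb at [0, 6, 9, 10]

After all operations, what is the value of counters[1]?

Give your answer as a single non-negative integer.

Answer: 1

Derivation:
Step 1: insert lw at [5, 8, 12, 13] -> counters=[0,0,0,0,0,1,0,0,1,0,0,0,1,1]
Step 2: insert gbu at [0, 9, 10, 12] -> counters=[1,0,0,0,0,1,0,0,1,1,1,0,2,1]
Step 3: insert gjp at [1, 4, 7, 12] -> counters=[1,1,0,0,1,1,0,1,1,1,1,0,3,1]
Step 4: insert o at [0, 9, 11, 13] -> counters=[2,1,0,0,1,1,0,1,1,2,1,1,3,2]
Step 5: insert pe at [2, 4, 7, 8] -> counters=[2,1,1,0,2,1,0,2,2,2,1,1,3,2]
Step 6: insert pn at [0, 10, 11, 12] -> counters=[3,1,1,0,2,1,0,2,2,2,2,2,4,2]
Step 7: insert rmb at [0, 6, 9, 10] -> counters=[4,1,1,0,2,1,1,2,2,3,3,2,4,2]
Final counters=[4,1,1,0,2,1,1,2,2,3,3,2,4,2] -> counters[1]=1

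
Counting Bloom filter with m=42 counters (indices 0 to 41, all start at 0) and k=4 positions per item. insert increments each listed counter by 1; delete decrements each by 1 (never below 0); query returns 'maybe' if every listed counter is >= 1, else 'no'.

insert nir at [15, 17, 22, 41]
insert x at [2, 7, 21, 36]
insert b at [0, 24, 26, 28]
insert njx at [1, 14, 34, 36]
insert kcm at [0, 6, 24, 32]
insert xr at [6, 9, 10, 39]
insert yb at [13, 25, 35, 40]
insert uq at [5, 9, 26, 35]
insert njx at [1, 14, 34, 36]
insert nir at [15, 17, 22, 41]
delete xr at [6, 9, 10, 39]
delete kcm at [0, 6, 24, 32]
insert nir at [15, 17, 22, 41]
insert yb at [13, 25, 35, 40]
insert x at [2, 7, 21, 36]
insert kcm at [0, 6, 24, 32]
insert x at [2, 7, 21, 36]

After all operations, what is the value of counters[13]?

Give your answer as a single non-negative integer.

Step 1: insert nir at [15, 17, 22, 41] -> counters=[0,0,0,0,0,0,0,0,0,0,0,0,0,0,0,1,0,1,0,0,0,0,1,0,0,0,0,0,0,0,0,0,0,0,0,0,0,0,0,0,0,1]
Step 2: insert x at [2, 7, 21, 36] -> counters=[0,0,1,0,0,0,0,1,0,0,0,0,0,0,0,1,0,1,0,0,0,1,1,0,0,0,0,0,0,0,0,0,0,0,0,0,1,0,0,0,0,1]
Step 3: insert b at [0, 24, 26, 28] -> counters=[1,0,1,0,0,0,0,1,0,0,0,0,0,0,0,1,0,1,0,0,0,1,1,0,1,0,1,0,1,0,0,0,0,0,0,0,1,0,0,0,0,1]
Step 4: insert njx at [1, 14, 34, 36] -> counters=[1,1,1,0,0,0,0,1,0,0,0,0,0,0,1,1,0,1,0,0,0,1,1,0,1,0,1,0,1,0,0,0,0,0,1,0,2,0,0,0,0,1]
Step 5: insert kcm at [0, 6, 24, 32] -> counters=[2,1,1,0,0,0,1,1,0,0,0,0,0,0,1,1,0,1,0,0,0,1,1,0,2,0,1,0,1,0,0,0,1,0,1,0,2,0,0,0,0,1]
Step 6: insert xr at [6, 9, 10, 39] -> counters=[2,1,1,0,0,0,2,1,0,1,1,0,0,0,1,1,0,1,0,0,0,1,1,0,2,0,1,0,1,0,0,0,1,0,1,0,2,0,0,1,0,1]
Step 7: insert yb at [13, 25, 35, 40] -> counters=[2,1,1,0,0,0,2,1,0,1,1,0,0,1,1,1,0,1,0,0,0,1,1,0,2,1,1,0,1,0,0,0,1,0,1,1,2,0,0,1,1,1]
Step 8: insert uq at [5, 9, 26, 35] -> counters=[2,1,1,0,0,1,2,1,0,2,1,0,0,1,1,1,0,1,0,0,0,1,1,0,2,1,2,0,1,0,0,0,1,0,1,2,2,0,0,1,1,1]
Step 9: insert njx at [1, 14, 34, 36] -> counters=[2,2,1,0,0,1,2,1,0,2,1,0,0,1,2,1,0,1,0,0,0,1,1,0,2,1,2,0,1,0,0,0,1,0,2,2,3,0,0,1,1,1]
Step 10: insert nir at [15, 17, 22, 41] -> counters=[2,2,1,0,0,1,2,1,0,2,1,0,0,1,2,2,0,2,0,0,0,1,2,0,2,1,2,0,1,0,0,0,1,0,2,2,3,0,0,1,1,2]
Step 11: delete xr at [6, 9, 10, 39] -> counters=[2,2,1,0,0,1,1,1,0,1,0,0,0,1,2,2,0,2,0,0,0,1,2,0,2,1,2,0,1,0,0,0,1,0,2,2,3,0,0,0,1,2]
Step 12: delete kcm at [0, 6, 24, 32] -> counters=[1,2,1,0,0,1,0,1,0,1,0,0,0,1,2,2,0,2,0,0,0,1,2,0,1,1,2,0,1,0,0,0,0,0,2,2,3,0,0,0,1,2]
Step 13: insert nir at [15, 17, 22, 41] -> counters=[1,2,1,0,0,1,0,1,0,1,0,0,0,1,2,3,0,3,0,0,0,1,3,0,1,1,2,0,1,0,0,0,0,0,2,2,3,0,0,0,1,3]
Step 14: insert yb at [13, 25, 35, 40] -> counters=[1,2,1,0,0,1,0,1,0,1,0,0,0,2,2,3,0,3,0,0,0,1,3,0,1,2,2,0,1,0,0,0,0,0,2,3,3,0,0,0,2,3]
Step 15: insert x at [2, 7, 21, 36] -> counters=[1,2,2,0,0,1,0,2,0,1,0,0,0,2,2,3,0,3,0,0,0,2,3,0,1,2,2,0,1,0,0,0,0,0,2,3,4,0,0,0,2,3]
Step 16: insert kcm at [0, 6, 24, 32] -> counters=[2,2,2,0,0,1,1,2,0,1,0,0,0,2,2,3,0,3,0,0,0,2,3,0,2,2,2,0,1,0,0,0,1,0,2,3,4,0,0,0,2,3]
Step 17: insert x at [2, 7, 21, 36] -> counters=[2,2,3,0,0,1,1,3,0,1,0,0,0,2,2,3,0,3,0,0,0,3,3,0,2,2,2,0,1,0,0,0,1,0,2,3,5,0,0,0,2,3]
Final counters=[2,2,3,0,0,1,1,3,0,1,0,0,0,2,2,3,0,3,0,0,0,3,3,0,2,2,2,0,1,0,0,0,1,0,2,3,5,0,0,0,2,3] -> counters[13]=2

Answer: 2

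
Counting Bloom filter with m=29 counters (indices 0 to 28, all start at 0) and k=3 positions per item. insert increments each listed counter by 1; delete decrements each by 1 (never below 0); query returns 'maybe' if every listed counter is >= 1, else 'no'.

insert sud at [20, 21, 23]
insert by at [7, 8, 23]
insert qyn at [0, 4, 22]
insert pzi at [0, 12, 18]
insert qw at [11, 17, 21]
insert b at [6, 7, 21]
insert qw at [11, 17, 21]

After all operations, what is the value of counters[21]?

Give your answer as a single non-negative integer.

Step 1: insert sud at [20, 21, 23] -> counters=[0,0,0,0,0,0,0,0,0,0,0,0,0,0,0,0,0,0,0,0,1,1,0,1,0,0,0,0,0]
Step 2: insert by at [7, 8, 23] -> counters=[0,0,0,0,0,0,0,1,1,0,0,0,0,0,0,0,0,0,0,0,1,1,0,2,0,0,0,0,0]
Step 3: insert qyn at [0, 4, 22] -> counters=[1,0,0,0,1,0,0,1,1,0,0,0,0,0,0,0,0,0,0,0,1,1,1,2,0,0,0,0,0]
Step 4: insert pzi at [0, 12, 18] -> counters=[2,0,0,0,1,0,0,1,1,0,0,0,1,0,0,0,0,0,1,0,1,1,1,2,0,0,0,0,0]
Step 5: insert qw at [11, 17, 21] -> counters=[2,0,0,0,1,0,0,1,1,0,0,1,1,0,0,0,0,1,1,0,1,2,1,2,0,0,0,0,0]
Step 6: insert b at [6, 7, 21] -> counters=[2,0,0,0,1,0,1,2,1,0,0,1,1,0,0,0,0,1,1,0,1,3,1,2,0,0,0,0,0]
Step 7: insert qw at [11, 17, 21] -> counters=[2,0,0,0,1,0,1,2,1,0,0,2,1,0,0,0,0,2,1,0,1,4,1,2,0,0,0,0,0]
Final counters=[2,0,0,0,1,0,1,2,1,0,0,2,1,0,0,0,0,2,1,0,1,4,1,2,0,0,0,0,0] -> counters[21]=4

Answer: 4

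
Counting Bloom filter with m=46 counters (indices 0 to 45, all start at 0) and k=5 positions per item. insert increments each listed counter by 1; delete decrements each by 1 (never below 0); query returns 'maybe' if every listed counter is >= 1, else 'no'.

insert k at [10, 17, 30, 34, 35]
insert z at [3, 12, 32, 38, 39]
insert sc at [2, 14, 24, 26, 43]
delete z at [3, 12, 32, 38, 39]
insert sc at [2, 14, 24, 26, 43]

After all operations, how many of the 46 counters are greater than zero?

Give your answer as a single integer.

Answer: 10

Derivation:
Step 1: insert k at [10, 17, 30, 34, 35] -> counters=[0,0,0,0,0,0,0,0,0,0,1,0,0,0,0,0,0,1,0,0,0,0,0,0,0,0,0,0,0,0,1,0,0,0,1,1,0,0,0,0,0,0,0,0,0,0]
Step 2: insert z at [3, 12, 32, 38, 39] -> counters=[0,0,0,1,0,0,0,0,0,0,1,0,1,0,0,0,0,1,0,0,0,0,0,0,0,0,0,0,0,0,1,0,1,0,1,1,0,0,1,1,0,0,0,0,0,0]
Step 3: insert sc at [2, 14, 24, 26, 43] -> counters=[0,0,1,1,0,0,0,0,0,0,1,0,1,0,1,0,0,1,0,0,0,0,0,0,1,0,1,0,0,0,1,0,1,0,1,1,0,0,1,1,0,0,0,1,0,0]
Step 4: delete z at [3, 12, 32, 38, 39] -> counters=[0,0,1,0,0,0,0,0,0,0,1,0,0,0,1,0,0,1,0,0,0,0,0,0,1,0,1,0,0,0,1,0,0,0,1,1,0,0,0,0,0,0,0,1,0,0]
Step 5: insert sc at [2, 14, 24, 26, 43] -> counters=[0,0,2,0,0,0,0,0,0,0,1,0,0,0,2,0,0,1,0,0,0,0,0,0,2,0,2,0,0,0,1,0,0,0,1,1,0,0,0,0,0,0,0,2,0,0]
Final counters=[0,0,2,0,0,0,0,0,0,0,1,0,0,0,2,0,0,1,0,0,0,0,0,0,2,0,2,0,0,0,1,0,0,0,1,1,0,0,0,0,0,0,0,2,0,0] -> 10 nonzero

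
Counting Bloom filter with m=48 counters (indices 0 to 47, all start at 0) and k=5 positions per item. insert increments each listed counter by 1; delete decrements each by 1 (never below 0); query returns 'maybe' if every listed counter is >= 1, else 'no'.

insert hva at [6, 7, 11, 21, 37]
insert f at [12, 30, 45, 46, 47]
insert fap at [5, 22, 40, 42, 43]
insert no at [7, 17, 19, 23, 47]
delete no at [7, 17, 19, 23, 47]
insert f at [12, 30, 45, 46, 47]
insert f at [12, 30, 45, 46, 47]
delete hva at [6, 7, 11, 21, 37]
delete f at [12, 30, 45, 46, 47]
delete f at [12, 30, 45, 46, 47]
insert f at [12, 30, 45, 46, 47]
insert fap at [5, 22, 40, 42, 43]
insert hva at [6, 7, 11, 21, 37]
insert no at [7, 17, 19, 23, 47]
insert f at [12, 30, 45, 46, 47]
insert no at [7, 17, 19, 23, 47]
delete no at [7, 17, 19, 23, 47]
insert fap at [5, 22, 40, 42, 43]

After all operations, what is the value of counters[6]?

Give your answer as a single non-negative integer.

Answer: 1

Derivation:
Step 1: insert hva at [6, 7, 11, 21, 37] -> counters=[0,0,0,0,0,0,1,1,0,0,0,1,0,0,0,0,0,0,0,0,0,1,0,0,0,0,0,0,0,0,0,0,0,0,0,0,0,1,0,0,0,0,0,0,0,0,0,0]
Step 2: insert f at [12, 30, 45, 46, 47] -> counters=[0,0,0,0,0,0,1,1,0,0,0,1,1,0,0,0,0,0,0,0,0,1,0,0,0,0,0,0,0,0,1,0,0,0,0,0,0,1,0,0,0,0,0,0,0,1,1,1]
Step 3: insert fap at [5, 22, 40, 42, 43] -> counters=[0,0,0,0,0,1,1,1,0,0,0,1,1,0,0,0,0,0,0,0,0,1,1,0,0,0,0,0,0,0,1,0,0,0,0,0,0,1,0,0,1,0,1,1,0,1,1,1]
Step 4: insert no at [7, 17, 19, 23, 47] -> counters=[0,0,0,0,0,1,1,2,0,0,0,1,1,0,0,0,0,1,0,1,0,1,1,1,0,0,0,0,0,0,1,0,0,0,0,0,0,1,0,0,1,0,1,1,0,1,1,2]
Step 5: delete no at [7, 17, 19, 23, 47] -> counters=[0,0,0,0,0,1,1,1,0,0,0,1,1,0,0,0,0,0,0,0,0,1,1,0,0,0,0,0,0,0,1,0,0,0,0,0,0,1,0,0,1,0,1,1,0,1,1,1]
Step 6: insert f at [12, 30, 45, 46, 47] -> counters=[0,0,0,0,0,1,1,1,0,0,0,1,2,0,0,0,0,0,0,0,0,1,1,0,0,0,0,0,0,0,2,0,0,0,0,0,0,1,0,0,1,0,1,1,0,2,2,2]
Step 7: insert f at [12, 30, 45, 46, 47] -> counters=[0,0,0,0,0,1,1,1,0,0,0,1,3,0,0,0,0,0,0,0,0,1,1,0,0,0,0,0,0,0,3,0,0,0,0,0,0,1,0,0,1,0,1,1,0,3,3,3]
Step 8: delete hva at [6, 7, 11, 21, 37] -> counters=[0,0,0,0,0,1,0,0,0,0,0,0,3,0,0,0,0,0,0,0,0,0,1,0,0,0,0,0,0,0,3,0,0,0,0,0,0,0,0,0,1,0,1,1,0,3,3,3]
Step 9: delete f at [12, 30, 45, 46, 47] -> counters=[0,0,0,0,0,1,0,0,0,0,0,0,2,0,0,0,0,0,0,0,0,0,1,0,0,0,0,0,0,0,2,0,0,0,0,0,0,0,0,0,1,0,1,1,0,2,2,2]
Step 10: delete f at [12, 30, 45, 46, 47] -> counters=[0,0,0,0,0,1,0,0,0,0,0,0,1,0,0,0,0,0,0,0,0,0,1,0,0,0,0,0,0,0,1,0,0,0,0,0,0,0,0,0,1,0,1,1,0,1,1,1]
Step 11: insert f at [12, 30, 45, 46, 47] -> counters=[0,0,0,0,0,1,0,0,0,0,0,0,2,0,0,0,0,0,0,0,0,0,1,0,0,0,0,0,0,0,2,0,0,0,0,0,0,0,0,0,1,0,1,1,0,2,2,2]
Step 12: insert fap at [5, 22, 40, 42, 43] -> counters=[0,0,0,0,0,2,0,0,0,0,0,0,2,0,0,0,0,0,0,0,0,0,2,0,0,0,0,0,0,0,2,0,0,0,0,0,0,0,0,0,2,0,2,2,0,2,2,2]
Step 13: insert hva at [6, 7, 11, 21, 37] -> counters=[0,0,0,0,0,2,1,1,0,0,0,1,2,0,0,0,0,0,0,0,0,1,2,0,0,0,0,0,0,0,2,0,0,0,0,0,0,1,0,0,2,0,2,2,0,2,2,2]
Step 14: insert no at [7, 17, 19, 23, 47] -> counters=[0,0,0,0,0,2,1,2,0,0,0,1,2,0,0,0,0,1,0,1,0,1,2,1,0,0,0,0,0,0,2,0,0,0,0,0,0,1,0,0,2,0,2,2,0,2,2,3]
Step 15: insert f at [12, 30, 45, 46, 47] -> counters=[0,0,0,0,0,2,1,2,0,0,0,1,3,0,0,0,0,1,0,1,0,1,2,1,0,0,0,0,0,0,3,0,0,0,0,0,0,1,0,0,2,0,2,2,0,3,3,4]
Step 16: insert no at [7, 17, 19, 23, 47] -> counters=[0,0,0,0,0,2,1,3,0,0,0,1,3,0,0,0,0,2,0,2,0,1,2,2,0,0,0,0,0,0,3,0,0,0,0,0,0,1,0,0,2,0,2,2,0,3,3,5]
Step 17: delete no at [7, 17, 19, 23, 47] -> counters=[0,0,0,0,0,2,1,2,0,0,0,1,3,0,0,0,0,1,0,1,0,1,2,1,0,0,0,0,0,0,3,0,0,0,0,0,0,1,0,0,2,0,2,2,0,3,3,4]
Step 18: insert fap at [5, 22, 40, 42, 43] -> counters=[0,0,0,0,0,3,1,2,0,0,0,1,3,0,0,0,0,1,0,1,0,1,3,1,0,0,0,0,0,0,3,0,0,0,0,0,0,1,0,0,3,0,3,3,0,3,3,4]
Final counters=[0,0,0,0,0,3,1,2,0,0,0,1,3,0,0,0,0,1,0,1,0,1,3,1,0,0,0,0,0,0,3,0,0,0,0,0,0,1,0,0,3,0,3,3,0,3,3,4] -> counters[6]=1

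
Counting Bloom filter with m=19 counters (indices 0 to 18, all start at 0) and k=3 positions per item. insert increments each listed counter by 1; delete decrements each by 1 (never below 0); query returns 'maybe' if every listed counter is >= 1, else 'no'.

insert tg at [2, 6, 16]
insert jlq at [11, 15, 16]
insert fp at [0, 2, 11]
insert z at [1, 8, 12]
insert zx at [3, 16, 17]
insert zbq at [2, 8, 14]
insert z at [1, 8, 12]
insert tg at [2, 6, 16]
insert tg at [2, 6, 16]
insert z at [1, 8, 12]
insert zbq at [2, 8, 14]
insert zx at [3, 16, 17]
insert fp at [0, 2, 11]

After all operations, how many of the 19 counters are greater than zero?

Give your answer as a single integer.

Step 1: insert tg at [2, 6, 16] -> counters=[0,0,1,0,0,0,1,0,0,0,0,0,0,0,0,0,1,0,0]
Step 2: insert jlq at [11, 15, 16] -> counters=[0,0,1,0,0,0,1,0,0,0,0,1,0,0,0,1,2,0,0]
Step 3: insert fp at [0, 2, 11] -> counters=[1,0,2,0,0,0,1,0,0,0,0,2,0,0,0,1,2,0,0]
Step 4: insert z at [1, 8, 12] -> counters=[1,1,2,0,0,0,1,0,1,0,0,2,1,0,0,1,2,0,0]
Step 5: insert zx at [3, 16, 17] -> counters=[1,1,2,1,0,0,1,0,1,0,0,2,1,0,0,1,3,1,0]
Step 6: insert zbq at [2, 8, 14] -> counters=[1,1,3,1,0,0,1,0,2,0,0,2,1,0,1,1,3,1,0]
Step 7: insert z at [1, 8, 12] -> counters=[1,2,3,1,0,0,1,0,3,0,0,2,2,0,1,1,3,1,0]
Step 8: insert tg at [2, 6, 16] -> counters=[1,2,4,1,0,0,2,0,3,0,0,2,2,0,1,1,4,1,0]
Step 9: insert tg at [2, 6, 16] -> counters=[1,2,5,1,0,0,3,0,3,0,0,2,2,0,1,1,5,1,0]
Step 10: insert z at [1, 8, 12] -> counters=[1,3,5,1,0,0,3,0,4,0,0,2,3,0,1,1,5,1,0]
Step 11: insert zbq at [2, 8, 14] -> counters=[1,3,6,1,0,0,3,0,5,0,0,2,3,0,2,1,5,1,0]
Step 12: insert zx at [3, 16, 17] -> counters=[1,3,6,2,0,0,3,0,5,0,0,2,3,0,2,1,6,2,0]
Step 13: insert fp at [0, 2, 11] -> counters=[2,3,7,2,0,0,3,0,5,0,0,3,3,0,2,1,6,2,0]
Final counters=[2,3,7,2,0,0,3,0,5,0,0,3,3,0,2,1,6,2,0] -> 12 nonzero

Answer: 12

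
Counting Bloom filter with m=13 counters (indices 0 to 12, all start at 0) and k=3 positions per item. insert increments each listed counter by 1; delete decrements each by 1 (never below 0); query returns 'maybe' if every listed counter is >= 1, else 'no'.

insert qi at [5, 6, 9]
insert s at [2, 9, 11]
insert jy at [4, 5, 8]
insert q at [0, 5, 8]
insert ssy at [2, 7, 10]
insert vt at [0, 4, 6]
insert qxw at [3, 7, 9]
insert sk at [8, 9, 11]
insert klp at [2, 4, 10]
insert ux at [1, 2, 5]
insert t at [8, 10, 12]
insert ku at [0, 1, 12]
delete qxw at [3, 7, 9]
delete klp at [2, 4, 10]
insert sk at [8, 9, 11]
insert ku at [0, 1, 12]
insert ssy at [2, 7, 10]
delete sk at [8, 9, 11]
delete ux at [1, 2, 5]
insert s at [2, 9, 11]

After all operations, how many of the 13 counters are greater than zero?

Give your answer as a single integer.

Step 1: insert qi at [5, 6, 9] -> counters=[0,0,0,0,0,1,1,0,0,1,0,0,0]
Step 2: insert s at [2, 9, 11] -> counters=[0,0,1,0,0,1,1,0,0,2,0,1,0]
Step 3: insert jy at [4, 5, 8] -> counters=[0,0,1,0,1,2,1,0,1,2,0,1,0]
Step 4: insert q at [0, 5, 8] -> counters=[1,0,1,0,1,3,1,0,2,2,0,1,0]
Step 5: insert ssy at [2, 7, 10] -> counters=[1,0,2,0,1,3,1,1,2,2,1,1,0]
Step 6: insert vt at [0, 4, 6] -> counters=[2,0,2,0,2,3,2,1,2,2,1,1,0]
Step 7: insert qxw at [3, 7, 9] -> counters=[2,0,2,1,2,3,2,2,2,3,1,1,0]
Step 8: insert sk at [8, 9, 11] -> counters=[2,0,2,1,2,3,2,2,3,4,1,2,0]
Step 9: insert klp at [2, 4, 10] -> counters=[2,0,3,1,3,3,2,2,3,4,2,2,0]
Step 10: insert ux at [1, 2, 5] -> counters=[2,1,4,1,3,4,2,2,3,4,2,2,0]
Step 11: insert t at [8, 10, 12] -> counters=[2,1,4,1,3,4,2,2,4,4,3,2,1]
Step 12: insert ku at [0, 1, 12] -> counters=[3,2,4,1,3,4,2,2,4,4,3,2,2]
Step 13: delete qxw at [3, 7, 9] -> counters=[3,2,4,0,3,4,2,1,4,3,3,2,2]
Step 14: delete klp at [2, 4, 10] -> counters=[3,2,3,0,2,4,2,1,4,3,2,2,2]
Step 15: insert sk at [8, 9, 11] -> counters=[3,2,3,0,2,4,2,1,5,4,2,3,2]
Step 16: insert ku at [0, 1, 12] -> counters=[4,3,3,0,2,4,2,1,5,4,2,3,3]
Step 17: insert ssy at [2, 7, 10] -> counters=[4,3,4,0,2,4,2,2,5,4,3,3,3]
Step 18: delete sk at [8, 9, 11] -> counters=[4,3,4,0,2,4,2,2,4,3,3,2,3]
Step 19: delete ux at [1, 2, 5] -> counters=[4,2,3,0,2,3,2,2,4,3,3,2,3]
Step 20: insert s at [2, 9, 11] -> counters=[4,2,4,0,2,3,2,2,4,4,3,3,3]
Final counters=[4,2,4,0,2,3,2,2,4,4,3,3,3] -> 12 nonzero

Answer: 12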